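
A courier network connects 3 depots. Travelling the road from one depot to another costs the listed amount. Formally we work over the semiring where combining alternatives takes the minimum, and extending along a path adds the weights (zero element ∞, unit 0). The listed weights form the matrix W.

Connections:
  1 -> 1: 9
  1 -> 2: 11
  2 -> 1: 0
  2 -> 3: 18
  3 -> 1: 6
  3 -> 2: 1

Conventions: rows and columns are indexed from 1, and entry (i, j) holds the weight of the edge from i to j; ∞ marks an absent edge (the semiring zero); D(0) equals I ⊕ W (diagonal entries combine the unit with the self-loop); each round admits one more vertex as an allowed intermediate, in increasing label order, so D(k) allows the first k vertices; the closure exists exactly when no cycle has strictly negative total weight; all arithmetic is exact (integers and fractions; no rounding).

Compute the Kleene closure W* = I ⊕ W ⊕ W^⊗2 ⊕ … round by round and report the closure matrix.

D(0):
  [0, 11, ∞]
  [0, 0, 18]
  [6, 1, 0]
D(1):
  [0, 11, ∞]
  [0, 0, 18]
  [6, 1, 0]
D(2):
  [0, 11, 29]
  [0, 0, 18]
  [1, 1, 0]
D(3):
  [0, 11, 29]
  [0, 0, 18]
  [1, 1, 0]
Answer: W* = [[0, 11, 29], [0, 0, 18], [1, 1, 0]]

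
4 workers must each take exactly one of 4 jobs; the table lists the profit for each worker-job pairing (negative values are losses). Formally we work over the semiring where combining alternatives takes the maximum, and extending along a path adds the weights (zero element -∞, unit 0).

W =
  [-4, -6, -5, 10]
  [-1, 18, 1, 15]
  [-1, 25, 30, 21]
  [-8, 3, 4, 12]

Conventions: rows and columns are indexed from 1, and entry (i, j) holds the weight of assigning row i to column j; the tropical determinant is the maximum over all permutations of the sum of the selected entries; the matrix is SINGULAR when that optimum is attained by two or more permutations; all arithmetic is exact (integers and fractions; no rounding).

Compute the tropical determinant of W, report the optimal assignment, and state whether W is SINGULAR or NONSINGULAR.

σ = (1, 2, 3, 4): (-4) + 18 + 30 + 12 = 56
σ = (1, 2, 4, 3): (-4) + 18 + 21 + 4 = 39
σ = (1, 3, 2, 4): (-4) + 1 + 25 + 12 = 34
σ = (1, 3, 4, 2): (-4) + 1 + 21 + 3 = 21
σ = (1, 4, 2, 3): (-4) + 15 + 25 + 4 = 40
σ = (1, 4, 3, 2): (-4) + 15 + 30 + 3 = 44
σ = (2, 1, 3, 4): (-6) + (-1) + 30 + 12 = 35
σ = (2, 1, 4, 3): (-6) + (-1) + 21 + 4 = 18
σ = (2, 3, 1, 4): (-6) + 1 + (-1) + 12 = 6
σ = (2, 3, 4, 1): (-6) + 1 + 21 + (-8) = 8
σ = (2, 4, 1, 3): (-6) + 15 + (-1) + 4 = 12
σ = (2, 4, 3, 1): (-6) + 15 + 30 + (-8) = 31
σ = (3, 1, 2, 4): (-5) + (-1) + 25 + 12 = 31
σ = (3, 1, 4, 2): (-5) + (-1) + 21 + 3 = 18
σ = (3, 2, 1, 4): (-5) + 18 + (-1) + 12 = 24
σ = (3, 2, 4, 1): (-5) + 18 + 21 + (-8) = 26
σ = (3, 4, 1, 2): (-5) + 15 + (-1) + 3 = 12
σ = (3, 4, 2, 1): (-5) + 15 + 25 + (-8) = 27
σ = (4, 1, 2, 3): 10 + (-1) + 25 + 4 = 38
σ = (4, 1, 3, 2): 10 + (-1) + 30 + 3 = 42
σ = (4, 2, 1, 3): 10 + 18 + (-1) + 4 = 31
σ = (4, 2, 3, 1): 10 + 18 + 30 + (-8) = 50
σ = (4, 3, 1, 2): 10 + 1 + (-1) + 3 = 13
σ = (4, 3, 2, 1): 10 + 1 + 25 + (-8) = 28
Optimal value attained by: σ = (1, 2, 3, 4).
Answer: det⊕(W) = 56; verdict: NONSINGULAR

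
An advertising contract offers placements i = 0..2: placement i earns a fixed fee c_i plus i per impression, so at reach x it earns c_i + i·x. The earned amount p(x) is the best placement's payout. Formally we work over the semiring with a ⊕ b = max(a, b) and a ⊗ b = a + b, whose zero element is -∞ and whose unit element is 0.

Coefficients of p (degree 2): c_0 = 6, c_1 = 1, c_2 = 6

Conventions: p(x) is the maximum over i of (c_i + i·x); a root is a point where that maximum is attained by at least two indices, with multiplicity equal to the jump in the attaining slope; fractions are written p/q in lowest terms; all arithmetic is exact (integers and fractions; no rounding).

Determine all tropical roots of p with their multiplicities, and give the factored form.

hull edge (i=0, c=6) to (i=2, c=6): slope 0, span 2
Factored form: p(x) = 6 ⊗ (x ⊕ 0) ⊗ (x ⊕ 0)
Answer: roots = 0 (mult 2)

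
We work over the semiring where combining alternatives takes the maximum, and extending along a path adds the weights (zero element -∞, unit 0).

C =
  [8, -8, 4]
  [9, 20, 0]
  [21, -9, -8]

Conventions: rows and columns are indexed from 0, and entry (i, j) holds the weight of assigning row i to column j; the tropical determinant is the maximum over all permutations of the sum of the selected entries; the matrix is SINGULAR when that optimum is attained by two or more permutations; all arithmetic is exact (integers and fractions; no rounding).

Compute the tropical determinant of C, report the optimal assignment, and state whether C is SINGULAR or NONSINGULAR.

σ = (0, 1, 2): 8 + 20 + (-8) = 20
σ = (0, 2, 1): 8 + 0 + (-9) = -1
σ = (1, 0, 2): (-8) + 9 + (-8) = -7
σ = (1, 2, 0): (-8) + 0 + 21 = 13
σ = (2, 0, 1): 4 + 9 + (-9) = 4
σ = (2, 1, 0): 4 + 20 + 21 = 45
Optimal value attained by: σ = (2, 1, 0).
Answer: det⊕(C) = 45; verdict: NONSINGULAR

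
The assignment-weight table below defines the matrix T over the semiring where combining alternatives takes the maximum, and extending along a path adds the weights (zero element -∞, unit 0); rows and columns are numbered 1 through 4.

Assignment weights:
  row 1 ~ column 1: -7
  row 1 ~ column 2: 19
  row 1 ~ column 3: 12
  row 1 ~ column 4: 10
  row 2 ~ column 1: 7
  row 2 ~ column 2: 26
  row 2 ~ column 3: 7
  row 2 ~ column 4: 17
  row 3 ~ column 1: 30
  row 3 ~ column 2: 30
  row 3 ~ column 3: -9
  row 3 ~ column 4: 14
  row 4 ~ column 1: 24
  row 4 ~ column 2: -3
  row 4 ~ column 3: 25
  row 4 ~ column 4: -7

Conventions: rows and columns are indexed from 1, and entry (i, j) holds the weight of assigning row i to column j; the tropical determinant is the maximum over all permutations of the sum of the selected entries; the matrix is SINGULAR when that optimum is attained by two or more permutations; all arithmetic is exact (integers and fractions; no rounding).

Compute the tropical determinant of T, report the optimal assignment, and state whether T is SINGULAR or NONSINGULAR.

σ = (1, 2, 3, 4): (-7) + 26 + (-9) + (-7) = 3
σ = (1, 2, 4, 3): (-7) + 26 + 14 + 25 = 58
σ = (1, 3, 2, 4): (-7) + 7 + 30 + (-7) = 23
σ = (1, 3, 4, 2): (-7) + 7 + 14 + (-3) = 11
σ = (1, 4, 2, 3): (-7) + 17 + 30 + 25 = 65
σ = (1, 4, 3, 2): (-7) + 17 + (-9) + (-3) = -2
σ = (2, 1, 3, 4): 19 + 7 + (-9) + (-7) = 10
σ = (2, 1, 4, 3): 19 + 7 + 14 + 25 = 65
σ = (2, 3, 1, 4): 19 + 7 + 30 + (-7) = 49
σ = (2, 3, 4, 1): 19 + 7 + 14 + 24 = 64
σ = (2, 4, 1, 3): 19 + 17 + 30 + 25 = 91
σ = (2, 4, 3, 1): 19 + 17 + (-9) + 24 = 51
σ = (3, 1, 2, 4): 12 + 7 + 30 + (-7) = 42
σ = (3, 1, 4, 2): 12 + 7 + 14 + (-3) = 30
σ = (3, 2, 1, 4): 12 + 26 + 30 + (-7) = 61
σ = (3, 2, 4, 1): 12 + 26 + 14 + 24 = 76
σ = (3, 4, 1, 2): 12 + 17 + 30 + (-3) = 56
σ = (3, 4, 2, 1): 12 + 17 + 30 + 24 = 83
σ = (4, 1, 2, 3): 10 + 7 + 30 + 25 = 72
σ = (4, 1, 3, 2): 10 + 7 + (-9) + (-3) = 5
σ = (4, 2, 1, 3): 10 + 26 + 30 + 25 = 91
σ = (4, 2, 3, 1): 10 + 26 + (-9) + 24 = 51
σ = (4, 3, 1, 2): 10 + 7 + 30 + (-3) = 44
σ = (4, 3, 2, 1): 10 + 7 + 30 + 24 = 71
Optimal value attained by: σ = (2, 4, 1, 3).
Answer: det⊕(T) = 91; verdict: SINGULAR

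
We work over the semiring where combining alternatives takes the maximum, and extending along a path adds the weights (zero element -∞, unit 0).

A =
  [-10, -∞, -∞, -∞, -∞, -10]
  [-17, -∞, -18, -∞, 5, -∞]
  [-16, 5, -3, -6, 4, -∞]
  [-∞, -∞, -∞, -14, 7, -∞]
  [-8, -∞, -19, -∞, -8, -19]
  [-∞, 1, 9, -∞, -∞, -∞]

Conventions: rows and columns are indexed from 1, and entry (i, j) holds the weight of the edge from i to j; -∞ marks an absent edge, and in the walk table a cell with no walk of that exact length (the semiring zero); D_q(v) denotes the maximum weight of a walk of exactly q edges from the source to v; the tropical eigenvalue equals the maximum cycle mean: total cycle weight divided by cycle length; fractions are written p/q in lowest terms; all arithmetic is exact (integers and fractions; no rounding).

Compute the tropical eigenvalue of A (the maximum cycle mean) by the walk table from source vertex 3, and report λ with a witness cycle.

q=0: [-∞, -∞, 0, -∞, -∞, -∞]
q=1: [-16, 5, -3, -6, 4, -∞]
q=2: [-4, 2, -6, -9, 10, -15]
q=3: [2, -1, -6, -12, 7, -9]
q=4: [-1, -1, 0, -12, 4, -8]
q=5: [-4, 5, 1, -6, 4, -11]
q=6: [-4, 6, -2, -5, 10, -14]
Optimal cycle mean attained by: cycle 1->6->3->2->5->1, total (-10) + 9 + 5 + 5 + (-8), length 5.
Answer: λ = 1/5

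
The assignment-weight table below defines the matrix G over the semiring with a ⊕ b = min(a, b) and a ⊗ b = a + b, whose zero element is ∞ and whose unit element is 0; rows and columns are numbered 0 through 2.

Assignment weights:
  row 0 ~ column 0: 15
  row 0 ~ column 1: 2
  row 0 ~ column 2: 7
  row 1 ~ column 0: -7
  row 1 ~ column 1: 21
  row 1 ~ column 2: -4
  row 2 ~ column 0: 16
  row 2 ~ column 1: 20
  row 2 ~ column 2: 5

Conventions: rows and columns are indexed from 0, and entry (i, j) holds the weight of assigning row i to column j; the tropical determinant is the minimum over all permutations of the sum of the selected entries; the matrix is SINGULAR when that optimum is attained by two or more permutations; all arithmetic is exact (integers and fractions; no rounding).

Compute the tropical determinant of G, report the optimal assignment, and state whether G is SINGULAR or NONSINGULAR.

σ = (0, 1, 2): 15 + 21 + 5 = 41
σ = (0, 2, 1): 15 + (-4) + 20 = 31
σ = (1, 0, 2): 2 + (-7) + 5 = 0
σ = (1, 2, 0): 2 + (-4) + 16 = 14
σ = (2, 0, 1): 7 + (-7) + 20 = 20
σ = (2, 1, 0): 7 + 21 + 16 = 44
Optimal value attained by: σ = (1, 0, 2).
Answer: det⊕(G) = 0; verdict: NONSINGULAR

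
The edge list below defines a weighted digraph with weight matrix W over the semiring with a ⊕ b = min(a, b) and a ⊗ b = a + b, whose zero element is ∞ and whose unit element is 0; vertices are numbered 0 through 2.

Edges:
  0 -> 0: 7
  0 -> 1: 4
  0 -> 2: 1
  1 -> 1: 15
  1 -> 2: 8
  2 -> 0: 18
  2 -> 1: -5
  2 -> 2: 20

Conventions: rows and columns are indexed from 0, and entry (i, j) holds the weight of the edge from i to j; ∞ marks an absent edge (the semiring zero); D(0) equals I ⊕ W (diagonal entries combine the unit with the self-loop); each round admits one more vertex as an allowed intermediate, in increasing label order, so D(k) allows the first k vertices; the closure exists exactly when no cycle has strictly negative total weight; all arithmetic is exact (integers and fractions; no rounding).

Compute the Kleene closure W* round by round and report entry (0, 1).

D(0):
  [0, 4, 1]
  [∞, 0, 8]
  [18, -5, 0]
D(1):
  [0, 4, 1]
  [∞, 0, 8]
  [18, -5, 0]
D(2):
  [0, 4, 1]
  [∞, 0, 8]
  [18, -5, 0]
D(3):
  [0, -4, 1]
  [26, 0, 8]
  [18, -5, 0]
Answer: W*[0][1] = -4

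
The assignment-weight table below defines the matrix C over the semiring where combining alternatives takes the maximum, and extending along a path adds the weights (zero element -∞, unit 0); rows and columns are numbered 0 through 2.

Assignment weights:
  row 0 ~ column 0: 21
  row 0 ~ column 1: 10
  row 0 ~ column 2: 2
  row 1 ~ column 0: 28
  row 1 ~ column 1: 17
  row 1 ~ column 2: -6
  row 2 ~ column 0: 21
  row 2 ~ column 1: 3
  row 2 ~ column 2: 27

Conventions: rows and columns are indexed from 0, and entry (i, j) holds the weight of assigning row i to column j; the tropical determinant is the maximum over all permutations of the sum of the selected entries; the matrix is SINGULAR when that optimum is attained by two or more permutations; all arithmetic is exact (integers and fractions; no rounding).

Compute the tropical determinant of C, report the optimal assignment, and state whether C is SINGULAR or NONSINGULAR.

σ = (0, 1, 2): 21 + 17 + 27 = 65
σ = (0, 2, 1): 21 + (-6) + 3 = 18
σ = (1, 0, 2): 10 + 28 + 27 = 65
σ = (1, 2, 0): 10 + (-6) + 21 = 25
σ = (2, 0, 1): 2 + 28 + 3 = 33
σ = (2, 1, 0): 2 + 17 + 21 = 40
Optimal value attained by: σ = (0, 1, 2).
Answer: det⊕(C) = 65; verdict: SINGULAR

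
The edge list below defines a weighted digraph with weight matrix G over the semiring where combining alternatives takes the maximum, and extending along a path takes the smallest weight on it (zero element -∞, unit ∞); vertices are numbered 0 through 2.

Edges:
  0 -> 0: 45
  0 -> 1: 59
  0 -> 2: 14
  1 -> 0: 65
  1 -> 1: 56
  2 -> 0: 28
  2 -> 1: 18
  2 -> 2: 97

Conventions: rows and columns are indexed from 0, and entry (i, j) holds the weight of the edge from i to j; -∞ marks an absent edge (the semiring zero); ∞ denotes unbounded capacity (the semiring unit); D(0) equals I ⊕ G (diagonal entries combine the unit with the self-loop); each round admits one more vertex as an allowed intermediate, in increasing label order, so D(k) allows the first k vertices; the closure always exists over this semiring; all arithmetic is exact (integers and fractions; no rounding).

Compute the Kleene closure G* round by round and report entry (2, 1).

D(0):
  [∞, 59, 14]
  [65, ∞, -∞]
  [28, 18, ∞]
D(1):
  [∞, 59, 14]
  [65, ∞, 14]
  [28, 28, ∞]
D(2):
  [∞, 59, 14]
  [65, ∞, 14]
  [28, 28, ∞]
D(3):
  [∞, 59, 14]
  [65, ∞, 14]
  [28, 28, ∞]
Answer: G*[2][1] = 28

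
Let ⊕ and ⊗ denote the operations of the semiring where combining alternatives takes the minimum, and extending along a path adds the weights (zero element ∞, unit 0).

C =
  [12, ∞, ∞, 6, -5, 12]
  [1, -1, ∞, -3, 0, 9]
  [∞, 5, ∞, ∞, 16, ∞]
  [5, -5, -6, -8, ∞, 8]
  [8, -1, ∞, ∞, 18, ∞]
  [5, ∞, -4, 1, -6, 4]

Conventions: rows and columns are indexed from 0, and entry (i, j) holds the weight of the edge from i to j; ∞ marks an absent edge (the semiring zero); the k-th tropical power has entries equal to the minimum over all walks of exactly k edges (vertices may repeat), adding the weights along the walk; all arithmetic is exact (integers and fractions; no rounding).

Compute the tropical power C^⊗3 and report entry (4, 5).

C^⊗2:
  [3, -6, 0, -2, 6, 14]
  [0, -8, -9, -11, -4, 5]
  [6, 4, ∞, 2, 5, 14]
  [-4, -13, -14, -16, -5, 0]
  [0, -2, ∞, -4, -1, 8]
  [2, -7, -5, -7, -2, 8]
C^⊗3:
  [-5, -7, -8, -10, -6, 3]
  [-7, -16, -17, -19, -8, -3]
  [5, -3, -4, -6, 1, 10]
  [-12, -21, -22, -24, -13, -8]
  [-1, -9, -10, -12, -5, 4]
  [-6, -12, -13, -15, -7, 1]
Key observation: the optimum is the walk 4->1->3->5, with weight (-1) + (-3) + 8 = 4.
Optimal value attained by: walk 4->1->3->5.
Answer: (C^⊗3)[4][5] = 4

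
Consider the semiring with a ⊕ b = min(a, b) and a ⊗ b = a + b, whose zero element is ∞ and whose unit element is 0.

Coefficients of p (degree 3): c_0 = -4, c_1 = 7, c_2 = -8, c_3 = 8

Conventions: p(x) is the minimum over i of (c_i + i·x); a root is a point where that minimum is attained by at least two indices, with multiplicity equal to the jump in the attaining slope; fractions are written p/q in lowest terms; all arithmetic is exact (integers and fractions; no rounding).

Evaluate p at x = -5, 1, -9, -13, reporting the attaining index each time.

p(-5) = min(-4+0·(-5)=-4, 7+1·(-5)=2, -8+2·(-5)=-18, 8+3·(-5)=-7) = -18 (attained by i=2)
p(1) = min(-4+0·1=-4, 7+1·1=8, -8+2·1=-6, 8+3·1=11) = -6 (attained by i=2)
p(-9) = min(-4+0·(-9)=-4, 7+1·(-9)=-2, -8+2·(-9)=-26, 8+3·(-9)=-19) = -26 (attained by i=2)
p(-13) = min(-4+0·(-13)=-4, 7+1·(-13)=-6, -8+2·(-13)=-34, 8+3·(-13)=-31) = -34 (attained by i=2)
Answer: p(-5) = -18; p(1) = -6; p(-9) = -26; p(-13) = -34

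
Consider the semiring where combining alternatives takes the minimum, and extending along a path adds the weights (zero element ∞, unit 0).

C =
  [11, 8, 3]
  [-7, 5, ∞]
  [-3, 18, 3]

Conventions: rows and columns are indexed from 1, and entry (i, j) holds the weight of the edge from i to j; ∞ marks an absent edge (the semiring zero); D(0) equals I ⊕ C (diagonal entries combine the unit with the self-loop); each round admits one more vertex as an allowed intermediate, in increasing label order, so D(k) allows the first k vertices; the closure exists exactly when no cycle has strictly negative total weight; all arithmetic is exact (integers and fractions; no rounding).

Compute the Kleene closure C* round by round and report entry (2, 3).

D(0):
  [0, 8, 3]
  [-7, 0, ∞]
  [-3, 18, 0]
D(1):
  [0, 8, 3]
  [-7, 0, -4]
  [-3, 5, 0]
D(2):
  [0, 8, 3]
  [-7, 0, -4]
  [-3, 5, 0]
D(3):
  [0, 8, 3]
  [-7, 0, -4]
  [-3, 5, 0]
Answer: C*[2][3] = -4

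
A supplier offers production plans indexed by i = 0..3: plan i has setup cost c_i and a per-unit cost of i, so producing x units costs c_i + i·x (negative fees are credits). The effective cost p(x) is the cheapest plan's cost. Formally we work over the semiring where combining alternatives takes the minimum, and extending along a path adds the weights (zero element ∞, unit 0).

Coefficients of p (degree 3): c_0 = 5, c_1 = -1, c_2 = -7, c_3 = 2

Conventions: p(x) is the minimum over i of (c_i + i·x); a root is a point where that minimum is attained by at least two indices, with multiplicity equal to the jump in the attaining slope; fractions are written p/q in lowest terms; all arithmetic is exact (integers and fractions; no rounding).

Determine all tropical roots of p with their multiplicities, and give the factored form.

hull edge (i=0, c=5) to (i=2, c=-7): slope -6, span 2
hull edge (i=2, c=-7) to (i=3, c=2): slope 9, span 1
Factored form: p(x) = 2 ⊗ (x ⊕ (-9)) ⊗ (x ⊕ 6) ⊗ (x ⊕ 6)
Answer: roots = -9 (mult 1), 6 (mult 2)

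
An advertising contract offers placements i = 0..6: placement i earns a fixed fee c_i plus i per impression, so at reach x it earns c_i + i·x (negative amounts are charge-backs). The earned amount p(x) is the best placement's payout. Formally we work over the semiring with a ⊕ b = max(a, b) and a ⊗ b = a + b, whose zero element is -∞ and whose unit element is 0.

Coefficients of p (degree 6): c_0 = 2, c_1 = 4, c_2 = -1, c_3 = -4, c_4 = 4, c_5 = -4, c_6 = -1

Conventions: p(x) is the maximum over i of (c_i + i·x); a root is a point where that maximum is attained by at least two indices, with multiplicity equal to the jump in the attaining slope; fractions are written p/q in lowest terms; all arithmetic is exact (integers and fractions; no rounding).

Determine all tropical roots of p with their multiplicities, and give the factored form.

hull edge (i=0, c=2) to (i=1, c=4): slope 2, span 1
hull edge (i=1, c=4) to (i=4, c=4): slope 0, span 3
hull edge (i=4, c=4) to (i=6, c=-1): slope -5/2, span 2
Factored form: p(x) = -1 ⊗ (x ⊕ (-2)) ⊗ (x ⊕ 0) ⊗ (x ⊕ 0) ⊗ (x ⊕ 0) ⊗ (x ⊕ 5/2) ⊗ (x ⊕ 5/2)
Answer: roots = -2 (mult 1), 0 (mult 3), 5/2 (mult 2)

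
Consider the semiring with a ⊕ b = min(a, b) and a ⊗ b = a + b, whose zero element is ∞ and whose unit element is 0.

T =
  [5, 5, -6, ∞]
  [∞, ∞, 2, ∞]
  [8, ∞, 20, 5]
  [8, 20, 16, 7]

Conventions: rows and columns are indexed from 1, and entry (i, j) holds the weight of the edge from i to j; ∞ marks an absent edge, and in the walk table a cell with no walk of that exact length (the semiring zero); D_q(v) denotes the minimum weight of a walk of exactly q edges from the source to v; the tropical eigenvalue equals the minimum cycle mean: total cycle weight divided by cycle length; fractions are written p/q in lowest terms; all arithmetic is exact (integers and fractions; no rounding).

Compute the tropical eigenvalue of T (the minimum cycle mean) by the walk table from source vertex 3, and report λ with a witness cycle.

q=0: [∞, ∞, 0, ∞]
q=1: [8, ∞, 20, 5]
q=2: [13, 13, 2, 12]
q=3: [10, 18, 7, 7]
q=4: [15, 15, 4, 12]
Optimal cycle mean attained by: cycle 1->3->1, total (-6) + 8, length 2.
Answer: λ = 1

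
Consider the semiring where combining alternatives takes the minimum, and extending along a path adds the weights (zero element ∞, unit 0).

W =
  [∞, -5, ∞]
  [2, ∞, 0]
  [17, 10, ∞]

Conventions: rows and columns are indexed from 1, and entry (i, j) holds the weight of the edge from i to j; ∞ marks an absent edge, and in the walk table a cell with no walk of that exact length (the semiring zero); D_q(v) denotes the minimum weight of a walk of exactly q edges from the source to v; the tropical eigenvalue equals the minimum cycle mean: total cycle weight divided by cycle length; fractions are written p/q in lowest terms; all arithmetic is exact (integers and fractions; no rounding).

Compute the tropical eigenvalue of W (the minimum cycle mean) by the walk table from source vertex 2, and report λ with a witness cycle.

q=0: [∞, 0, ∞]
q=1: [2, ∞, 0]
q=2: [17, -3, ∞]
q=3: [-1, 12, -3]
Optimal cycle mean attained by: cycle 1->2->1, total (-5) + 2, length 2.
Answer: λ = -3/2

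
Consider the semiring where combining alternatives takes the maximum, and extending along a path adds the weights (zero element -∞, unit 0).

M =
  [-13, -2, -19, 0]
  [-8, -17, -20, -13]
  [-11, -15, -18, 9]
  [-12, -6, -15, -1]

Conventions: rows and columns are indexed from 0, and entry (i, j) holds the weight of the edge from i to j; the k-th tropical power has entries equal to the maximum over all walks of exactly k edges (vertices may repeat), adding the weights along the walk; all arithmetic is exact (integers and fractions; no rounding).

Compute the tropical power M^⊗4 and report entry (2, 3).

M^⊗2:
  [-10, -6, -15, -1]
  [-21, -10, -27, -8]
  [-3, 3, -6, 8]
  [-13, -7, -16, -2]
M^⊗3:
  [-13, -7, -16, -2]
  [-18, -14, -23, -9]
  [-4, 2, -7, 7]
  [-14, -8, -17, -3]
M^⊗4:
  [-14, -8, -17, -3]
  [-21, -15, -24, -10]
  [-5, 1, -8, 6]
  [-15, -9, -18, -4]
Key observation: the optimum is the walk 2->3->3->3->3, with weight 9 + (-1) + (-1) + (-1) = 6.
Optimal value attained by: walk 2->3->3->3->3.
Answer: (M^⊗4)[2][3] = 6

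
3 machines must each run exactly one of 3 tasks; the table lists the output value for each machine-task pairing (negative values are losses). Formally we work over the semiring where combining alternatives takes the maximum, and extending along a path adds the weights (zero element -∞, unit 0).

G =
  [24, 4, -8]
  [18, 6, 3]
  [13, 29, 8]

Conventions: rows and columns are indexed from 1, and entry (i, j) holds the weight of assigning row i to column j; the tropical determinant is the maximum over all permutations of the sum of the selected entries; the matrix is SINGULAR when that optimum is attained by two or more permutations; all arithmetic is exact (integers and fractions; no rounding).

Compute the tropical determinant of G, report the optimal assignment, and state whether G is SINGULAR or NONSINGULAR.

σ = (1, 2, 3): 24 + 6 + 8 = 38
σ = (1, 3, 2): 24 + 3 + 29 = 56
σ = (2, 1, 3): 4 + 18 + 8 = 30
σ = (2, 3, 1): 4 + 3 + 13 = 20
σ = (3, 1, 2): (-8) + 18 + 29 = 39
σ = (3, 2, 1): (-8) + 6 + 13 = 11
Optimal value attained by: σ = (1, 3, 2).
Answer: det⊕(G) = 56; verdict: NONSINGULAR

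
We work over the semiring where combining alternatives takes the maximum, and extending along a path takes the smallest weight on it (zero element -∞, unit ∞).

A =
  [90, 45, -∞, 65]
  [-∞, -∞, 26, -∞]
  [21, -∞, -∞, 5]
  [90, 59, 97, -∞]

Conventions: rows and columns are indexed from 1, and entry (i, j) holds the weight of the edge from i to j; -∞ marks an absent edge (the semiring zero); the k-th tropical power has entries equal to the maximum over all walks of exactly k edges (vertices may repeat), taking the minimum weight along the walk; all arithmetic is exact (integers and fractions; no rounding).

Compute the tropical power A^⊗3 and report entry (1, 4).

A^⊗2:
  [90, 59, 65, 65]
  [21, -∞, -∞, 5]
  [21, 21, 5, 21]
  [90, 45, 26, 65]
A^⊗3:
  [90, 59, 65, 65]
  [21, 21, 5, 21]
  [21, 21, 21, 21]
  [90, 59, 65, 65]
Key observation: the optimum is the walk 1->1->1->4, with weight 90 min 90 min 65 = 65.
Optimal value attained by: walk 1->1->1->4.
Answer: (A^⊗3)[1][4] = 65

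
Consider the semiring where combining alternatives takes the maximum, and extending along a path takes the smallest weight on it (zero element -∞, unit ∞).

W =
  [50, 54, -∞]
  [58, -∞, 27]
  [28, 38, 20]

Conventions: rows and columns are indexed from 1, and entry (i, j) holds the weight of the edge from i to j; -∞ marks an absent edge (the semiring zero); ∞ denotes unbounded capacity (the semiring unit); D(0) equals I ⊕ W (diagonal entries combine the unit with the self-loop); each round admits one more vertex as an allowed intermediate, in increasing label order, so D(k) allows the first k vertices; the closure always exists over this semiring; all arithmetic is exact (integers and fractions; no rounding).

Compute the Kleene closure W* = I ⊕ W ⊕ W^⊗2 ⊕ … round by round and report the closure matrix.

D(0):
  [∞, 54, -∞]
  [58, ∞, 27]
  [28, 38, ∞]
D(1):
  [∞, 54, -∞]
  [58, ∞, 27]
  [28, 38, ∞]
D(2):
  [∞, 54, 27]
  [58, ∞, 27]
  [38, 38, ∞]
D(3):
  [∞, 54, 27]
  [58, ∞, 27]
  [38, 38, ∞]
Answer: W* = [[∞, 54, 27], [58, ∞, 27], [38, 38, ∞]]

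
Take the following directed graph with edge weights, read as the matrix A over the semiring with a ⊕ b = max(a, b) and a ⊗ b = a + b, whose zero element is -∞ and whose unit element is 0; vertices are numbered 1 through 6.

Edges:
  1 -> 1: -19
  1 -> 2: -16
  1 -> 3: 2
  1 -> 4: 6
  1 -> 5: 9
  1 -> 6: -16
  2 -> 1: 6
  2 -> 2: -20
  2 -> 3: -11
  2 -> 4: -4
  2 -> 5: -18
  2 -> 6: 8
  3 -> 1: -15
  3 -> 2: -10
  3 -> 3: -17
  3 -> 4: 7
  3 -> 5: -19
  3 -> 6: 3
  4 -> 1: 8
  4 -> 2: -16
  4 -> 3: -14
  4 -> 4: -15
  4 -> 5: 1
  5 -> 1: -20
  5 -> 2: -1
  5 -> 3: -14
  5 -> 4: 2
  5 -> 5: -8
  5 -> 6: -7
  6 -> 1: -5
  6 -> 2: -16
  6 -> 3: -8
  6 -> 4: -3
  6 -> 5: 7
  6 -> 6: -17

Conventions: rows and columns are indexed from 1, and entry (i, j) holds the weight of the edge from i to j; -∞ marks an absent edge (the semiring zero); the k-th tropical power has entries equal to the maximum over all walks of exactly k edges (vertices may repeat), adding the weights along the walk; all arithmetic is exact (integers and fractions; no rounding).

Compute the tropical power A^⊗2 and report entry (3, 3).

A^⊗2:
  [14, 8, -5, 11, 7, 5]
  [4, -8, 8, 12, 15, -8]
  [15, -9, -5, 0, 10, -2]
  [-7, 0, 10, 14, 17, -6]
  [10, -9, -12, -5, 3, 7]
  [5, 6, -3, 9, 4, 0]
Key observation: the optimum is the walk 3->6->3, with weight 3 + (-8) = -5.
Optimal value attained by: walk 3->6->3.
Answer: (A^⊗2)[3][3] = -5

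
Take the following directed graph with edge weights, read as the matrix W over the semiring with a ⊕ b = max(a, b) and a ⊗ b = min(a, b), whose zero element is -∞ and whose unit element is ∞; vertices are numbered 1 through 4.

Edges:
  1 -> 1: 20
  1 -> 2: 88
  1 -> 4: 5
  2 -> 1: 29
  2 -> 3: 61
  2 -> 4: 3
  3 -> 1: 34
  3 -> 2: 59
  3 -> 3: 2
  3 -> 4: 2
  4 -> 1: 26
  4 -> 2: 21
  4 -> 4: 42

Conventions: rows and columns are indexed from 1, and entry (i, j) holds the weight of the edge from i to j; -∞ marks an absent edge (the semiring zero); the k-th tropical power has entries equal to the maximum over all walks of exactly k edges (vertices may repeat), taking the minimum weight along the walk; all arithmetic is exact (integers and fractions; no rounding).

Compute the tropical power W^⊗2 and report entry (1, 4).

W^⊗2:
  [29, 20, 61, 5]
  [34, 59, 2, 5]
  [29, 34, 59, 5]
  [26, 26, 21, 42]
Key observation: the optimum is the walk 1->1->4, with weight 20 min 5 = 5.
Optimal value attained by: walk 1->1->4.
Answer: (W^⊗2)[1][4] = 5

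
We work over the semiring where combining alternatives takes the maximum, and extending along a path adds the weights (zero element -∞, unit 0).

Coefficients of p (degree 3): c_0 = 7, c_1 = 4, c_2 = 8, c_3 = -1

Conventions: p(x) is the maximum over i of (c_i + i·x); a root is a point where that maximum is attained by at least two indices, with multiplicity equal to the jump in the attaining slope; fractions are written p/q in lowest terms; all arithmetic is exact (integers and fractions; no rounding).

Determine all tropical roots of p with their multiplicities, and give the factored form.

hull edge (i=0, c=7) to (i=2, c=8): slope 1/2, span 2
hull edge (i=2, c=8) to (i=3, c=-1): slope -9, span 1
Factored form: p(x) = -1 ⊗ (x ⊕ (-1/2)) ⊗ (x ⊕ (-1/2)) ⊗ (x ⊕ 9)
Answer: roots = -1/2 (mult 2), 9 (mult 1)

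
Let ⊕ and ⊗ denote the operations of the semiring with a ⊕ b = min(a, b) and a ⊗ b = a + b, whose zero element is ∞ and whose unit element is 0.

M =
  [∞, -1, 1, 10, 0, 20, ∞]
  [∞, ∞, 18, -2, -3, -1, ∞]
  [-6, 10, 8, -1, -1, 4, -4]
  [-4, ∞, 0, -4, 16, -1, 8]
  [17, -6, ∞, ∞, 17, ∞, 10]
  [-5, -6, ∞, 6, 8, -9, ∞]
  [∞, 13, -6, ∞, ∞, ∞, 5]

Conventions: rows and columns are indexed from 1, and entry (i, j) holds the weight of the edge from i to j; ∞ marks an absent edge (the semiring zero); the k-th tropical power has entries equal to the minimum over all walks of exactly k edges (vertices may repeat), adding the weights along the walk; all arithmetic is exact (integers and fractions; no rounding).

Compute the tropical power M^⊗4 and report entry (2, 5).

M^⊗2:
  [-5, -6, 9, -3, -4, -2, -3]
  [-6, -9, -2, -6, 7, -10, 6]
  [-5, -7, -10, -5, -6, -5, 1]
  [-8, -7, -4, -8, -4, -10, -4]
  [34, 11, 4, -8, -9, -7, 15]
  [-14, -15, -4, -8, -9, -18, 14]
  [-12, 4, -1, -7, -7, -2, -10]
M^⊗3:
  [-7, -10, -9, -8, -9, -11, 2]
  [-15, -16, -6, -11, -12, -19, -6]
  [-16, -12, -5, -11, -11, -14, -14]
  [-15, -16, -10, -12, -10, -19, -8]
  [-12, -15, -8, -12, 1, -16, 0]
  [-23, -24, -13, -17, -18, -27, -8]
  [-11, -13, -16, -11, -12, -11, -5]
M^⊗4:
  [-16, -17, -8, -12, -13, -20, -13]
  [-24, -25, -14, -18, -19, -28, -10]
  [-19, -20, -20, -15, -16, -23, -9]
  [-24, -25, -14, -18, -19, -28, -14]
  [-21, -22, -12, -17, -18, -25, -12]
  [-32, -33, -22, -26, -27, -36, -17]
  [-22, -18, -11, -17, -17, -20, -20]
Key observation: the optimum is the walk 2->6->6->2->5, with weight (-1) + (-9) + (-6) + (-3) = -19.
Optimal value attained by: walk 2->6->6->2->5.
Answer: (M^⊗4)[2][5] = -19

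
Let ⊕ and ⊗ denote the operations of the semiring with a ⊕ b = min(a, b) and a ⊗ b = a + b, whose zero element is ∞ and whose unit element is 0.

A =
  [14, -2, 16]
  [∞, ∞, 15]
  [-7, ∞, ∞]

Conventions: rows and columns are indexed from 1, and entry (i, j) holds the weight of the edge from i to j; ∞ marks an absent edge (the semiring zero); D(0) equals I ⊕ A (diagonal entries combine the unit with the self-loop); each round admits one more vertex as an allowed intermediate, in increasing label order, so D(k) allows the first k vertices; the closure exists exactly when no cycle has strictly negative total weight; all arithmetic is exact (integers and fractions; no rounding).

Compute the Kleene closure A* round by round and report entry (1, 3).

D(0):
  [0, -2, 16]
  [∞, 0, 15]
  [-7, ∞, 0]
D(1):
  [0, -2, 16]
  [∞, 0, 15]
  [-7, -9, 0]
D(2):
  [0, -2, 13]
  [∞, 0, 15]
  [-7, -9, 0]
D(3):
  [0, -2, 13]
  [8, 0, 15]
  [-7, -9, 0]
Answer: A*[1][3] = 13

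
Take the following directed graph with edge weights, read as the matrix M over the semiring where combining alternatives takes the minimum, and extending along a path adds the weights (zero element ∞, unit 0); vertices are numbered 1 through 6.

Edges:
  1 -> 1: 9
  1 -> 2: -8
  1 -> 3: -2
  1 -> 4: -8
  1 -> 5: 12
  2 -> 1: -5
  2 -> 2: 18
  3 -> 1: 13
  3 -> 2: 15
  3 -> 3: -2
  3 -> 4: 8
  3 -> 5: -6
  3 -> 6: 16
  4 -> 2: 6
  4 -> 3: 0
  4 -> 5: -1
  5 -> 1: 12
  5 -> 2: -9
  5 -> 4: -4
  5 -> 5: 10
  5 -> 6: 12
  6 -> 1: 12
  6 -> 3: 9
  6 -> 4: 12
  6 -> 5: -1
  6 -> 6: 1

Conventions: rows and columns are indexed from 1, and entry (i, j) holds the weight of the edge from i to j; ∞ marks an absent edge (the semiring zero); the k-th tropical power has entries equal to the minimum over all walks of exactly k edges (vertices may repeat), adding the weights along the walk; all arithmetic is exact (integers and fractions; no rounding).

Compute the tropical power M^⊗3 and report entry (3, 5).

M^⊗2:
  [-13, -2, -8, 1, -9, 14]
  [4, -13, -7, -13, 7, ∞]
  [6, -15, -4, -10, -8, 6]
  [1, -10, -2, -5, -6, 11]
  [-14, 1, -4, 4, -5, 13]
  [11, -10, 7, -5, 0, 2]
M^⊗3:
  [-7, -21, -15, -21, -14, 3]
  [-18, -7, -13, -4, -14, 9]
  [-20, -17, -10, -12, -11, 4]
  [-15, -15, -5, -10, -8, 6]
  [-5, -22, -16, -22, -10, 7]
  [-15, -9, -5, -4, -6, 3]
Key observation: the optimum is the walk 3->5->4->5, with weight (-6) + (-4) + (-1) = -11.
Optimal value attained by: walk 3->5->4->5.
Answer: (M^⊗3)[3][5] = -11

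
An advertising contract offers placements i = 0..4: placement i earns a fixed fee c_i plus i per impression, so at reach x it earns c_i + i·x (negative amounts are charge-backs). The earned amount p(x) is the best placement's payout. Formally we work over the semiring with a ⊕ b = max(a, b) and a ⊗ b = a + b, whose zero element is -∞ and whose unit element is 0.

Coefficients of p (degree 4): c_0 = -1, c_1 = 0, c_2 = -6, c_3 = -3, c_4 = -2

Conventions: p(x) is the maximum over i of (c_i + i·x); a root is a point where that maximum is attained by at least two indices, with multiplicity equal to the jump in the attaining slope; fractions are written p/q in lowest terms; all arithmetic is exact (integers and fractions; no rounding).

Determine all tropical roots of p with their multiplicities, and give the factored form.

hull edge (i=0, c=-1) to (i=1, c=0): slope 1, span 1
hull edge (i=1, c=0) to (i=4, c=-2): slope -2/3, span 3
Factored form: p(x) = -2 ⊗ (x ⊕ (-1)) ⊗ (x ⊕ 2/3) ⊗ (x ⊕ 2/3) ⊗ (x ⊕ 2/3)
Answer: roots = -1 (mult 1), 2/3 (mult 3)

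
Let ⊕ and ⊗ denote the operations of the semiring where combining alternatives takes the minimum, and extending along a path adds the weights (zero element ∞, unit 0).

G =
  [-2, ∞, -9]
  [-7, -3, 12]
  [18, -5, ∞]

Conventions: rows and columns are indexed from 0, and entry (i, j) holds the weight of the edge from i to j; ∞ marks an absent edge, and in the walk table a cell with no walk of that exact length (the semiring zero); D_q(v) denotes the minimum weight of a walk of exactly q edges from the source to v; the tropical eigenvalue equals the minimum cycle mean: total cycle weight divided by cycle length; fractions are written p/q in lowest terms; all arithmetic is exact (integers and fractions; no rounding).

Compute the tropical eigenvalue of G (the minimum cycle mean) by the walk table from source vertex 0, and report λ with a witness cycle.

q=0: [0, ∞, ∞]
q=1: [-2, ∞, -9]
q=2: [-4, -14, -11]
q=3: [-21, -17, -13]
Optimal cycle mean attained by: cycle 0->2->1->0, total (-9) + (-5) + (-7), length 3.
Answer: λ = -7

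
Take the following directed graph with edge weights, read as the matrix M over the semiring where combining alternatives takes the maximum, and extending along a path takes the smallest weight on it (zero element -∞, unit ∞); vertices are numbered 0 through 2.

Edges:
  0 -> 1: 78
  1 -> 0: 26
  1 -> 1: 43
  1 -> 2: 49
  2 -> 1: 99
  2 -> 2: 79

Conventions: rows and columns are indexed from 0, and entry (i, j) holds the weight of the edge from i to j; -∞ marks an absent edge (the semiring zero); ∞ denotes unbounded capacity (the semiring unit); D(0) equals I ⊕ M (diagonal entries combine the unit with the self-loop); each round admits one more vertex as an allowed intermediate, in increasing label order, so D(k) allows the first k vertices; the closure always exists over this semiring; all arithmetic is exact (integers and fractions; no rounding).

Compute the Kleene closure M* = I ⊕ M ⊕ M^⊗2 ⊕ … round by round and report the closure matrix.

D(0):
  [∞, 78, -∞]
  [26, ∞, 49]
  [-∞, 99, ∞]
D(1):
  [∞, 78, -∞]
  [26, ∞, 49]
  [-∞, 99, ∞]
D(2):
  [∞, 78, 49]
  [26, ∞, 49]
  [26, 99, ∞]
D(3):
  [∞, 78, 49]
  [26, ∞, 49]
  [26, 99, ∞]
Answer: M* = [[∞, 78, 49], [26, ∞, 49], [26, 99, ∞]]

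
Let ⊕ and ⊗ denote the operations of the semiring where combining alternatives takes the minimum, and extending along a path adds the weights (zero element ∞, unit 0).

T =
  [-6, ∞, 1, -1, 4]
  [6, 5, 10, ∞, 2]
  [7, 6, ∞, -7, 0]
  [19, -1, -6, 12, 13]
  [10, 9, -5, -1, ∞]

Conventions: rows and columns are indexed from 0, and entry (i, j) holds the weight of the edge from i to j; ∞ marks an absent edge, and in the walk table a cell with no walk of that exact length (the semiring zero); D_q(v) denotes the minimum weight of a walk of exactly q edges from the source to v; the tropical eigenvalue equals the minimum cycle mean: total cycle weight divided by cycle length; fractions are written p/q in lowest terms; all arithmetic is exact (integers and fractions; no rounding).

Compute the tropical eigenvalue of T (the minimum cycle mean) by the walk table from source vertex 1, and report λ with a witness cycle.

q=0: [∞, 0, ∞, ∞, ∞]
q=1: [6, 5, 10, ∞, 2]
q=2: [0, 10, -3, 1, 7]
q=3: [-6, 0, -5, -10, -3]
q=4: [-12, -11, -16, -12, -5]
q=5: [-18, -13, -18, -23, -16]
Optimal cycle mean attained by: cycle 2->3->2, total (-7) + (-6), length 2.
Answer: λ = -13/2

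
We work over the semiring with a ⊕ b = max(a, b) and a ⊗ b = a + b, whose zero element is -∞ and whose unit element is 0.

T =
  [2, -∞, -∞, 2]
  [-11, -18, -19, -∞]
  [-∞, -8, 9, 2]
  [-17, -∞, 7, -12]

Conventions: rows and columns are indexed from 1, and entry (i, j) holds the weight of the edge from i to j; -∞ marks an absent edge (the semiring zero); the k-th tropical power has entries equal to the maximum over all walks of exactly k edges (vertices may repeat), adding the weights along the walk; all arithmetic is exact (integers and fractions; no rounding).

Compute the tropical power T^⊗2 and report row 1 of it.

T^⊗2:
  [4, -∞, 9, 4]
  [-9, -27, -10, -9]
  [-15, 1, 18, 11]
  [-15, -1, 16, 9]
Answer: row 1 of T^⊗2 = [4, -∞, 9, 4]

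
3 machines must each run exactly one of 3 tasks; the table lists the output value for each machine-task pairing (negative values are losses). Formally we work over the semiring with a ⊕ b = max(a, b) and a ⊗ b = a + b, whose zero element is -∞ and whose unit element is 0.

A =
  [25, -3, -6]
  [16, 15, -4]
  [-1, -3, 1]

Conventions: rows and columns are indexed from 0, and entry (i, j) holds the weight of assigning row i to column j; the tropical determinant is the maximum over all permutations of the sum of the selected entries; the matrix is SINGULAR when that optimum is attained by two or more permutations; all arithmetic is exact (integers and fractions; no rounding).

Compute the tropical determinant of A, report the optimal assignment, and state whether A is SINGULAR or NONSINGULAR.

σ = (0, 1, 2): 25 + 15 + 1 = 41
σ = (0, 2, 1): 25 + (-4) + (-3) = 18
σ = (1, 0, 2): (-3) + 16 + 1 = 14
σ = (1, 2, 0): (-3) + (-4) + (-1) = -8
σ = (2, 0, 1): (-6) + 16 + (-3) = 7
σ = (2, 1, 0): (-6) + 15 + (-1) = 8
Optimal value attained by: σ = (0, 1, 2).
Answer: det⊕(A) = 41; verdict: NONSINGULAR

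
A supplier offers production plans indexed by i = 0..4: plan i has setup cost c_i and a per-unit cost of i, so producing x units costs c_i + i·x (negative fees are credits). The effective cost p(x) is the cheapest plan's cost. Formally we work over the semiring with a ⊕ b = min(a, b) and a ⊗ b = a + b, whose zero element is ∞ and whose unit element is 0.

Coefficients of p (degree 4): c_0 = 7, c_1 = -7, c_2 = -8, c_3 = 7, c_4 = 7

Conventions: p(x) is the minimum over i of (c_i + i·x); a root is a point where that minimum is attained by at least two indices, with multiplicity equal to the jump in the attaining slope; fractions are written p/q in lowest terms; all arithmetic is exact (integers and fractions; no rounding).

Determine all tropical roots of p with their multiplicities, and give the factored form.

hull edge (i=0, c=7) to (i=1, c=-7): slope -14, span 1
hull edge (i=1, c=-7) to (i=2, c=-8): slope -1, span 1
hull edge (i=2, c=-8) to (i=4, c=7): slope 15/2, span 2
Factored form: p(x) = 7 ⊗ (x ⊕ (-15/2)) ⊗ (x ⊕ (-15/2)) ⊗ (x ⊕ 1) ⊗ (x ⊕ 14)
Answer: roots = -15/2 (mult 2), 1 (mult 1), 14 (mult 1)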